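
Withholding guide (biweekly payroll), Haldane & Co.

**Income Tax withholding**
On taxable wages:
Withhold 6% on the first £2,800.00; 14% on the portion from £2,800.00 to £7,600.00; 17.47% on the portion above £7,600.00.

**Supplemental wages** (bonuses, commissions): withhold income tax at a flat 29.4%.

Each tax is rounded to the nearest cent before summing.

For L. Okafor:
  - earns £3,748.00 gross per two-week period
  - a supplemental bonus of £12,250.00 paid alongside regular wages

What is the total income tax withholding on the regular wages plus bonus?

Income Tax: taxable = £3,748.00
  £168.00 + 14% × (£3,748.00 − £2,800.00) = £168.00 + 14% × £948.00 = £300.72
Supplemental (29.4% flat on bonus): 29.4% × £12,250.00 = £3,601.50
Total income tax: £300.72 + £3,601.50 = £3,902.22

£3,902.22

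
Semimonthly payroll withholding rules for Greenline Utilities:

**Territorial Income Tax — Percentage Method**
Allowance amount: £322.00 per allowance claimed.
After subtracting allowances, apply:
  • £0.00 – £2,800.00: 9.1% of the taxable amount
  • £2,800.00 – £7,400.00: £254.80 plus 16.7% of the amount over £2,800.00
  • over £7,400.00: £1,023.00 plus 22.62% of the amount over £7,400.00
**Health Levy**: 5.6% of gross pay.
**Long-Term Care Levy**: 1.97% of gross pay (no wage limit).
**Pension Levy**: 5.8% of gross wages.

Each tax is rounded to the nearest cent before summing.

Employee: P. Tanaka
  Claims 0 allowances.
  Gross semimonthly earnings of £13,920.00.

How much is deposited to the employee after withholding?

Territorial Income Tax: taxable = £13,920.00
  £1,023.00 + 22.62% × (£13,920.00 − £7,400.00) = £1,023.00 + 22.62% × £6,520.00 = £2,497.82
Health Levy: 5.6% × £13,920.00 = £779.52
Long-Term Care Levy: 1.97% × £13,920.00 = £274.22
Pension Levy: 5.8% × £13,920.00 = £807.36
Total withheld: £2,497.82 + £779.52 + £274.22 + £807.36 = £4,358.92
Net pay: £13,920.00 − £4,358.92 = £9,561.08

£9,561.08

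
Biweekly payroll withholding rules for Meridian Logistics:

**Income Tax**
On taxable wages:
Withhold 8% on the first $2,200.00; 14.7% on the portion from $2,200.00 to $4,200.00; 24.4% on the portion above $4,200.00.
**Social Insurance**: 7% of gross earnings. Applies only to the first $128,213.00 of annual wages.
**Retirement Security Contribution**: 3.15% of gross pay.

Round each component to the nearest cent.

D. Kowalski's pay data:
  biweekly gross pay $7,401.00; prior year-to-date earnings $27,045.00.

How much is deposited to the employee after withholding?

$5,398.76

Income Tax: taxable = $7,401.00
  $470.00 + 24.4% × ($7,401.00 − $4,200.00) = $470.00 + 24.4% × $3,201.00 = $1,251.04
Social Insurance: 7% × $7,401.00 = $518.07
Retirement Security Contribution: 3.15% × $7,401.00 = $233.13
Total withheld: $1,251.04 + $518.07 + $233.13 = $2,002.24
Net pay: $7,401.00 − $2,002.24 = $5,398.76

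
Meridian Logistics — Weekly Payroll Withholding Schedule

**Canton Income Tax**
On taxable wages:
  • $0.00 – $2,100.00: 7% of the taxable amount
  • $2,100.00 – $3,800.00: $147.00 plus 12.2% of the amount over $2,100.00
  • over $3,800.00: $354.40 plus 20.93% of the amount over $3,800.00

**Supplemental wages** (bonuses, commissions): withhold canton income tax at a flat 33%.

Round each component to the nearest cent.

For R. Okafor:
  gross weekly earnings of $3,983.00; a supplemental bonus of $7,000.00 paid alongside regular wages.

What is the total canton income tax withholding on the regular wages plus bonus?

Canton Income Tax: taxable = $3,983.00
  $354.40 + 20.93% × ($3,983.00 − $3,800.00) = $354.40 + 20.93% × $183.00 = $392.70
Supplemental (33% flat on bonus): 33% × $7,000.00 = $2,310.00
Total canton income tax: $392.70 + $2,310.00 = $2,702.70

$2,702.70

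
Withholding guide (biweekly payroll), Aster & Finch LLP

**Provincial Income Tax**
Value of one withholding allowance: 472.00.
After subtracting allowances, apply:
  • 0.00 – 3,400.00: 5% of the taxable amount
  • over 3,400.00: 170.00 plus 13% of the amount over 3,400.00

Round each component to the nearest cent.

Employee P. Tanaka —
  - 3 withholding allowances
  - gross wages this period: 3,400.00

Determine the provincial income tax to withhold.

Provincial Income Tax: taxable = 3,400.00 − 3×472.00 = 1,984.00
  5% × 1,984.00 = 99.20

99.20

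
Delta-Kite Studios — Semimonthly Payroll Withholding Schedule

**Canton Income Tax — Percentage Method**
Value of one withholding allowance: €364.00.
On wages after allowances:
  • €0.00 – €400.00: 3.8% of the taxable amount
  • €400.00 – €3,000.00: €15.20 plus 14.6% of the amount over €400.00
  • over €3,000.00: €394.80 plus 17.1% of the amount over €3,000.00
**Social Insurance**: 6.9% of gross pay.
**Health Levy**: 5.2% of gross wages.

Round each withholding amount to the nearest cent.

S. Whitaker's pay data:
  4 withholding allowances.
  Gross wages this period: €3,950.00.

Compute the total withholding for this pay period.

Canton Income Tax: taxable = €3,950.00 − 4×€364.00 = €2,494.00
  €15.20 + 14.6% × (€2,494.00 − €400.00) = €15.20 + 14.6% × €2,094.00 = €320.92
Social Insurance: 6.9% × €3,950.00 = €272.55
Health Levy: 5.2% × €3,950.00 = €205.40
Total: €320.92 + €272.55 + €205.40 = €798.87

€798.87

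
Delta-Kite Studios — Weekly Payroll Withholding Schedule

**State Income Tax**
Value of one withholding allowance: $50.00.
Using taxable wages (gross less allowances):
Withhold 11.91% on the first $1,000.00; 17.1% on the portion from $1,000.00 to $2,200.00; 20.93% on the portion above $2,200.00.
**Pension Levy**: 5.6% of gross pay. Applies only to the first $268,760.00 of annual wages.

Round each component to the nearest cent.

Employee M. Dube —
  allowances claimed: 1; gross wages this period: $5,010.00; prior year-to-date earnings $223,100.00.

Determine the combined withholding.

State Income Tax: taxable = $5,010.00 − 1×$50.00 = $4,960.00
  $324.30 + 20.93% × ($4,960.00 − $2,200.00) = $324.30 + 20.93% × $2,760.00 = $901.97
Pension Levy: 5.6% × $5,010.00 = $280.56
Total: $901.97 + $280.56 = $1,182.53

$1,182.53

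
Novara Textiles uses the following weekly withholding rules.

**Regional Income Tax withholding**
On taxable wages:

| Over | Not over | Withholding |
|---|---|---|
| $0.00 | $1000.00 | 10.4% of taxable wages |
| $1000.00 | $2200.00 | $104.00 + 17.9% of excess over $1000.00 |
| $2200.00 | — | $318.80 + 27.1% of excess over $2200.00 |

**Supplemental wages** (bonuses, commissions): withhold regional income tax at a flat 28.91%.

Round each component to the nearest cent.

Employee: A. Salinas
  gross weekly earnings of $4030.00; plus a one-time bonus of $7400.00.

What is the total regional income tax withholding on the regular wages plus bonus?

$2954.07

Regional Income Tax: taxable = $4030.00
  $318.80 + 27.1% × ($4030.00 − $2200.00) = $318.80 + 27.1% × $1830.00 = $814.73
Supplemental (28.91% flat on bonus): 28.91% × $7400.00 = $2139.34
Total regional income tax: $814.73 + $2139.34 = $2954.07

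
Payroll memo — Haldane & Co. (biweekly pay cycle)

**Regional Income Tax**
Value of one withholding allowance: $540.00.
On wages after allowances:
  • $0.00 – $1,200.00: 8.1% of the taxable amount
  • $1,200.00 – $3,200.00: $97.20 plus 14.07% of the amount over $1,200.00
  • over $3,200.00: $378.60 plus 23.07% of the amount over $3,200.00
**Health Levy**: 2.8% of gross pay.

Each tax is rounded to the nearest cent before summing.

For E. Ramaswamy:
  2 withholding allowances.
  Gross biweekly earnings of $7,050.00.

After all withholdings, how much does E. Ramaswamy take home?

$5,834.96

Regional Income Tax: taxable = $7,050.00 − 2×$540.00 = $5,970.00
  $378.60 + 23.07% × ($5,970.00 − $3,200.00) = $378.60 + 23.07% × $2,770.00 = $1,017.64
Health Levy: 2.8% × $7,050.00 = $197.40
Total withheld: $1,017.64 + $197.40 = $1,215.04
Net pay: $7,050.00 − $1,215.04 = $5,834.96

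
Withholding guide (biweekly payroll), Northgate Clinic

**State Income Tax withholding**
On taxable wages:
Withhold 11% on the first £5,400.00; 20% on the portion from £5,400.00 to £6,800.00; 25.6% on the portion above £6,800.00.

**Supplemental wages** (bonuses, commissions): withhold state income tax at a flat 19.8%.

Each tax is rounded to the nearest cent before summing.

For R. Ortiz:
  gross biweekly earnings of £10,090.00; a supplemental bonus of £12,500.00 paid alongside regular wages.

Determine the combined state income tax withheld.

£4,191.24

State Income Tax: taxable = £10,090.00
  £874.00 + 25.6% × (£10,090.00 − £6,800.00) = £874.00 + 25.6% × £3,290.00 = £1,716.24
Supplemental (19.8% flat on bonus): 19.8% × £12,500.00 = £2,475.00
Total state income tax: £1,716.24 + £2,475.00 = £4,191.24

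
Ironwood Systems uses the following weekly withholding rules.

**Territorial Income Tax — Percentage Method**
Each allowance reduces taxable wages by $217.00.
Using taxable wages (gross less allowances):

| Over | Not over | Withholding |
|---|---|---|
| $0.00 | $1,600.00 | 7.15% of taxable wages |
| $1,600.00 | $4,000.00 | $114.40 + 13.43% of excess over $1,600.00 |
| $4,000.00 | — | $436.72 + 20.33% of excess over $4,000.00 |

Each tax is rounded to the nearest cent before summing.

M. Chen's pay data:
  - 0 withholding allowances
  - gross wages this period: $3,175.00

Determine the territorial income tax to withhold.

$325.92

Territorial Income Tax: taxable = $3,175.00
  $114.40 + 13.43% × ($3,175.00 − $1,600.00) = $114.40 + 13.43% × $1,575.00 = $325.92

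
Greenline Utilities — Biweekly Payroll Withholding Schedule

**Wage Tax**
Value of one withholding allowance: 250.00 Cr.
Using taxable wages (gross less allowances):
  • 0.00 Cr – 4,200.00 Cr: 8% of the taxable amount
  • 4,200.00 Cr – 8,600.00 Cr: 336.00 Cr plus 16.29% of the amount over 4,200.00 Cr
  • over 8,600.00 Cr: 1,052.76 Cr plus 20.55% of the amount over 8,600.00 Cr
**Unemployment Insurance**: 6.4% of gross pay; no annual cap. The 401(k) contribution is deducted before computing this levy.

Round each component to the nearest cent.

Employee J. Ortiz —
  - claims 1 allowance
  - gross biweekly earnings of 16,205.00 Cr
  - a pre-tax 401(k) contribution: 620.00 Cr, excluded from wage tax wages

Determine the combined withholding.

3,434.24 Cr

Wage Tax: taxable = 16,205.00 Cr − 620.00 Cr − 1×250.00 Cr = 15,335.00 Cr
  1,052.76 Cr + 20.55% × (15,335.00 Cr − 8,600.00 Cr) = 1,052.76 Cr + 20.55% × 6,735.00 Cr = 2,436.80 Cr
Unemployment Insurance: 6.4% × 15,585.00 Cr = 997.44 Cr
Total: 2,436.80 Cr + 997.44 Cr = 3,434.24 Cr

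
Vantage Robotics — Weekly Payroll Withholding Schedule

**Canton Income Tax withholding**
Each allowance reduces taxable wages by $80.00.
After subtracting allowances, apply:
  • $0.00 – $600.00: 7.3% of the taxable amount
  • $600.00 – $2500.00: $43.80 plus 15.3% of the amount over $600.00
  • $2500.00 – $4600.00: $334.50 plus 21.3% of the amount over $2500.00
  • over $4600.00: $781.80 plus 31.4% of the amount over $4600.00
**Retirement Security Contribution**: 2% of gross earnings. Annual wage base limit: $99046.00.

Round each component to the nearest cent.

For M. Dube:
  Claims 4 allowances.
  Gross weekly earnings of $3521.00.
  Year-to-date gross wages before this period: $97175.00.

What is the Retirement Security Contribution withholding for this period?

$37.42

Retirement Security Contribution: cap $99046.00 − YTD $97175.00 = $1871.00 subject; 2% × $1871.00 = $37.42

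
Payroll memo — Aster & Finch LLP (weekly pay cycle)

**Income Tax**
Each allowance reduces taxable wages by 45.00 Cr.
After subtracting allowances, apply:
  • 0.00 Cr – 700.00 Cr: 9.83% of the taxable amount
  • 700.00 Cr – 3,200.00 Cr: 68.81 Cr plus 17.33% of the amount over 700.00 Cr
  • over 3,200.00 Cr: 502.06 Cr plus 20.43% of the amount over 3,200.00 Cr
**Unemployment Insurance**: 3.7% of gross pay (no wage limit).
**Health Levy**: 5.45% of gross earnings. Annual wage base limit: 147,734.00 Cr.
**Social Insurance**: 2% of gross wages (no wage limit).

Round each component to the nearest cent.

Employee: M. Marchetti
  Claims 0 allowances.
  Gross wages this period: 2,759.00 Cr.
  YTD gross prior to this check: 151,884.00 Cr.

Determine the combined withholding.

582.89 Cr

Income Tax: taxable = 2,759.00 Cr
  68.81 Cr + 17.33% × (2,759.00 Cr − 700.00 Cr) = 68.81 Cr + 17.33% × 2,059.00 Cr = 425.63 Cr
Unemployment Insurance: 3.7% × 2,759.00 Cr = 102.08 Cr
Health Levy: YTD 151,884.00 Cr ≥ cap 147,734.00 Cr → 0.00 Cr
Social Insurance: 2% × 2,759.00 Cr = 55.18 Cr
Total: 425.63 Cr + 102.08 Cr + 0.00 Cr + 55.18 Cr = 582.89 Cr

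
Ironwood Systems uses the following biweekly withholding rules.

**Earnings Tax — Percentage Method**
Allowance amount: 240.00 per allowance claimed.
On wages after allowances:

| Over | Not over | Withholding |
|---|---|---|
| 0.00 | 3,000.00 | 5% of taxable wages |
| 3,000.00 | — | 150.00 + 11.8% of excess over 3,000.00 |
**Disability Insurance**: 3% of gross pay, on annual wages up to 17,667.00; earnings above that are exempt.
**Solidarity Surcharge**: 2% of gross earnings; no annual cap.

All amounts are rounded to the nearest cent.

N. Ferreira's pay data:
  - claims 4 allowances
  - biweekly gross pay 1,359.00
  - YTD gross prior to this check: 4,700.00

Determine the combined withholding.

87.90

Earnings Tax: taxable = 1,359.00 − 4×240.00 = 399.00
  5% × 399.00 = 19.95
Disability Insurance: 3% × 1,359.00 = 40.77
Solidarity Surcharge: 2% × 1,359.00 = 27.18
Total: 19.95 + 40.77 + 27.18 = 87.90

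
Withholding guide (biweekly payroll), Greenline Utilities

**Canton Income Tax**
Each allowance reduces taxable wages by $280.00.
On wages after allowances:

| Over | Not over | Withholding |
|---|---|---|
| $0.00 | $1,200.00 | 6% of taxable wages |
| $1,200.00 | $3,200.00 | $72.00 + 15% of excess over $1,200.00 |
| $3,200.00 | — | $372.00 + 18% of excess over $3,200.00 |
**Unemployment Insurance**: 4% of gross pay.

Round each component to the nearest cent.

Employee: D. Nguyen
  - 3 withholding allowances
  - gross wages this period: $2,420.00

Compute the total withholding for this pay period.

Canton Income Tax: taxable = $2,420.00 − 3×$280.00 = $1,580.00
  $72.00 + 15% × ($1,580.00 − $1,200.00) = $72.00 + 15% × $380.00 = $129.00
Unemployment Insurance: 4% × $2,420.00 = $96.80
Total: $129.00 + $96.80 = $225.80

$225.80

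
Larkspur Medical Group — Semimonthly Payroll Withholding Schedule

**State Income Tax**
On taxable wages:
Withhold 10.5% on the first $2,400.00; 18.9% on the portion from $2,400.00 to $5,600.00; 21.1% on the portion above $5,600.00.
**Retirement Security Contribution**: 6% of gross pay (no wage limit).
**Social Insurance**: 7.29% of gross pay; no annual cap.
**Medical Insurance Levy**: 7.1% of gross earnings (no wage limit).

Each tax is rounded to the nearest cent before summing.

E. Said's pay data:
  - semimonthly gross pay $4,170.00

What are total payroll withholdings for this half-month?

State Income Tax: taxable = $4,170.00
  $252.00 + 18.9% × ($4,170.00 − $2,400.00) = $252.00 + 18.9% × $1,770.00 = $586.53
Retirement Security Contribution: 6% × $4,170.00 = $250.20
Social Insurance: 7.29% × $4,170.00 = $303.99
Medical Insurance Levy: 7.1% × $4,170.00 = $296.07
Total: $586.53 + $250.20 + $303.99 + $296.07 = $1,436.79

$1,436.79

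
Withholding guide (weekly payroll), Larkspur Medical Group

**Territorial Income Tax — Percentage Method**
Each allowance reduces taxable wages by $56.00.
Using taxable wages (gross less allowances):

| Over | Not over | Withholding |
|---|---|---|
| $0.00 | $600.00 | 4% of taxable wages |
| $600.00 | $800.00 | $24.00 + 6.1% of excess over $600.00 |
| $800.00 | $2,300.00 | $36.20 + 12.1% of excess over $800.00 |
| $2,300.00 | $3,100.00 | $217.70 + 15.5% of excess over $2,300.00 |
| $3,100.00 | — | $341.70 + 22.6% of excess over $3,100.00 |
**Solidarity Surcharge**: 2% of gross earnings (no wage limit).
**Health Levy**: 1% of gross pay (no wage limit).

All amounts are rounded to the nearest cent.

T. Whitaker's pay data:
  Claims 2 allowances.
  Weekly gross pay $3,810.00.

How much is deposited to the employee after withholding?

$3,218.85

Territorial Income Tax: taxable = $3,810.00 − 2×$56.00 = $3,698.00
  $341.70 + 22.6% × ($3,698.00 − $3,100.00) = $341.70 + 22.6% × $598.00 = $476.85
Solidarity Surcharge: 2% × $3,810.00 = $76.20
Health Levy: 1% × $3,810.00 = $38.10
Total withheld: $476.85 + $76.20 + $38.10 = $591.15
Net pay: $3,810.00 − $591.15 = $3,218.85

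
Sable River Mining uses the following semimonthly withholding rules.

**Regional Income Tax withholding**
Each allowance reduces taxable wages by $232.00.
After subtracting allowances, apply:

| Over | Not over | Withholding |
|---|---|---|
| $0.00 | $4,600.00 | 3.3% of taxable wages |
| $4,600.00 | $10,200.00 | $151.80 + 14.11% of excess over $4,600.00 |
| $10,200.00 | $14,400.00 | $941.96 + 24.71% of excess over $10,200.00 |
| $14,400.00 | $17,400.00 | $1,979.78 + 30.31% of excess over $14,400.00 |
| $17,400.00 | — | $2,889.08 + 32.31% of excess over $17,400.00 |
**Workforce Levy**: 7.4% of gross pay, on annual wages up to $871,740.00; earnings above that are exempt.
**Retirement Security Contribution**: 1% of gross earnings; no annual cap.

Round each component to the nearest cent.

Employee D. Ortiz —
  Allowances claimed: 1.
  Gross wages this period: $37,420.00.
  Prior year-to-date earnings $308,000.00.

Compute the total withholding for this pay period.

Regional Income Tax: taxable = $37,420.00 − 1×$232.00 = $37,188.00
  $2,889.08 + 32.31% × ($37,188.00 − $17,400.00) = $2,889.08 + 32.31% × $19,788.00 = $9,282.58
Workforce Levy: 7.4% × $37,420.00 = $2,769.08
Retirement Security Contribution: 1% × $37,420.00 = $374.20
Total: $9,282.58 + $2,769.08 + $374.20 = $12,425.86

$12,425.86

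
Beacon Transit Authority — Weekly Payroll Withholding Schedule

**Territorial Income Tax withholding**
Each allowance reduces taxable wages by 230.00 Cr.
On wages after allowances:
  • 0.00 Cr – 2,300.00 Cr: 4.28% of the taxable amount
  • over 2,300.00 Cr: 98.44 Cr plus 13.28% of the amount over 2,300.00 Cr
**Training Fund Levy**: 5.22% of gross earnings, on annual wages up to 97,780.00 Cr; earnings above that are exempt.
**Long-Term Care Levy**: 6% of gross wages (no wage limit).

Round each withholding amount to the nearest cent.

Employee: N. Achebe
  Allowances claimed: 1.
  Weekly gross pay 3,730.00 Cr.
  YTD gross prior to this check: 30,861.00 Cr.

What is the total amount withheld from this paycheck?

Territorial Income Tax: taxable = 3,730.00 Cr − 1×230.00 Cr = 3,500.00 Cr
  98.44 Cr + 13.28% × (3,500.00 Cr − 2,300.00 Cr) = 98.44 Cr + 13.28% × 1,200.00 Cr = 257.80 Cr
Training Fund Levy: 5.22% × 3,730.00 Cr = 194.71 Cr
Long-Term Care Levy: 6% × 3,730.00 Cr = 223.80 Cr
Total: 257.80 Cr + 194.71 Cr + 223.80 Cr = 676.31 Cr

676.31 Cr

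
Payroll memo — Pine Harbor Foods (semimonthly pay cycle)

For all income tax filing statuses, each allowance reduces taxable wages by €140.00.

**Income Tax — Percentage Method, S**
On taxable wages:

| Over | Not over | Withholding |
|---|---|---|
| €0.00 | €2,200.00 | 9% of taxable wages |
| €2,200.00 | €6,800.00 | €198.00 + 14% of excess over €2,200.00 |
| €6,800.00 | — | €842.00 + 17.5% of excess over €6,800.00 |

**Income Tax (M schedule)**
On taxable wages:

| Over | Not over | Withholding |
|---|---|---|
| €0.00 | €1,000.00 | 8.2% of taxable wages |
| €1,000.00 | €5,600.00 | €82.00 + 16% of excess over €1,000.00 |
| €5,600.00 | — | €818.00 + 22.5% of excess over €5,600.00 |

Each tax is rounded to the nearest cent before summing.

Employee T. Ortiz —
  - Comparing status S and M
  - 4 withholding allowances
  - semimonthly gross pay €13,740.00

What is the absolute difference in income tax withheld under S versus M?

€565.00

Income Tax (S): taxable = €13,740.00 − 4×€140.00 = €13,180.00
  €842.00 + 17.5% × (€13,180.00 − €6,800.00) = €842.00 + 17.5% × €6,380.00 = €1,958.50
Income Tax (M): taxable = €13,740.00 − 4×€140.00 = €13,180.00
  €818.00 + 22.5% × (€13,180.00 − €5,600.00) = €818.00 + 22.5% × €7,580.00 = €2,523.50
Difference: |€1,958.50 − €2,523.50| = €565.00 (higher under M)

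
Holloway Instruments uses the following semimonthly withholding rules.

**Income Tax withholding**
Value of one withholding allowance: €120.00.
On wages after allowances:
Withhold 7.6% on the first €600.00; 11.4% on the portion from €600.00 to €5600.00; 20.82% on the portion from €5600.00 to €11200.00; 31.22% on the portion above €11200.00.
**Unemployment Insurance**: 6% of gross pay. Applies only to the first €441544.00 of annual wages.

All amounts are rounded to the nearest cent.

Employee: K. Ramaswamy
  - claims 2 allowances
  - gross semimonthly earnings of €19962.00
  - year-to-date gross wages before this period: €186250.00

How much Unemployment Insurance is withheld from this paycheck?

€1197.72

Unemployment Insurance: 6% × €19962.00 = €1197.72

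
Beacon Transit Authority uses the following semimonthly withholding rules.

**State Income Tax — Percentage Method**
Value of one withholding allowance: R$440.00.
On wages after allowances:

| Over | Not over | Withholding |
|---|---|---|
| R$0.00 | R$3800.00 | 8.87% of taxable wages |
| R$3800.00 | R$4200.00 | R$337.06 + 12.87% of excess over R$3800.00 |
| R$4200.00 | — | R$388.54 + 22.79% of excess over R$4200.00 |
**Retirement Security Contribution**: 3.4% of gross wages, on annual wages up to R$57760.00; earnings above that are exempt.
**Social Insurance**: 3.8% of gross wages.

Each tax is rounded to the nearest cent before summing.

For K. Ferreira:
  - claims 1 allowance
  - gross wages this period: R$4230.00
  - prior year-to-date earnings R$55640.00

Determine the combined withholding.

State Income Tax: taxable = R$4230.00 − 1×R$440.00 = R$3790.00
  8.87% × R$3790.00 = R$336.17
Retirement Security Contribution: cap R$57760.00 − YTD R$55640.00 = R$2120.00 subject; 3.4% × R$2120.00 = R$72.08
Social Insurance: 3.8% × R$4230.00 = R$160.74
Total: R$336.17 + R$72.08 + R$160.74 = R$568.99

R$568.99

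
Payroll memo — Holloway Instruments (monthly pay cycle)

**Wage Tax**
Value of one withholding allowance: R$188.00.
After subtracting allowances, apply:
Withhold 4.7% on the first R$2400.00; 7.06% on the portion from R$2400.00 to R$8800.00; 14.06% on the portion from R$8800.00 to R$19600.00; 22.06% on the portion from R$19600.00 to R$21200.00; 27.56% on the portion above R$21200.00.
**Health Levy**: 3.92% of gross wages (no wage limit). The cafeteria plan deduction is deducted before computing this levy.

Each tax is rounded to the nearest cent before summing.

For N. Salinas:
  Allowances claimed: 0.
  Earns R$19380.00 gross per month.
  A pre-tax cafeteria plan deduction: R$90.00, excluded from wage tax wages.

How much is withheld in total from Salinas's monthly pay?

R$2795.70

Wage Tax: taxable = R$19380.00 − R$90.00 = R$19290.00
  R$564.64 + 14.06% × (R$19290.00 − R$8800.00) = R$564.64 + 14.06% × R$10490.00 = R$2039.53
Health Levy: 3.92% × R$19290.00 = R$756.17
Total: R$2039.53 + R$756.17 = R$2795.70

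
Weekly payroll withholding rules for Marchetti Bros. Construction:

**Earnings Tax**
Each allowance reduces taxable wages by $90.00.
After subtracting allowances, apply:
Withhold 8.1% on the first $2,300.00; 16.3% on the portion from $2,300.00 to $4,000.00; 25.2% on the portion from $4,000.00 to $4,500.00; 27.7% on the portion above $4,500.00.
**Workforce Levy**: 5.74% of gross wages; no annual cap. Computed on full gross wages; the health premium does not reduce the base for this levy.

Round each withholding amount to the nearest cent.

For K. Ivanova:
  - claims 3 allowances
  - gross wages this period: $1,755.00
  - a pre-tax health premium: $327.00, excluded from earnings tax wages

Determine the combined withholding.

Earnings Tax: taxable = $1,755.00 − $327.00 − 3×$90.00 = $1,158.00
  8.1% × $1,158.00 = $93.80
Workforce Levy: 5.74% × $1,755.00 = $100.74
Total: $93.80 + $100.74 = $194.54

$194.54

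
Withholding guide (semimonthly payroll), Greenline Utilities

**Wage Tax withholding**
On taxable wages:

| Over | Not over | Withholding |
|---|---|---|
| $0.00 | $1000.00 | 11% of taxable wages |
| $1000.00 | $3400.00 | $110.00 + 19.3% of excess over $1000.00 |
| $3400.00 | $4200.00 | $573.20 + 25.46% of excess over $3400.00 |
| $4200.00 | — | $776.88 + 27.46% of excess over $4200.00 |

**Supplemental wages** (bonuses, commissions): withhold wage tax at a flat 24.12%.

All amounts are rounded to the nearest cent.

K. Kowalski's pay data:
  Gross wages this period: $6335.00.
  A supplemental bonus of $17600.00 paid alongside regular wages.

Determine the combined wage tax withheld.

Wage Tax: taxable = $6335.00
  $776.88 + 27.46% × ($6335.00 − $4200.00) = $776.88 + 27.46% × $2135.00 = $1363.15
Supplemental (24.12% flat on bonus): 24.12% × $17600.00 = $4245.12
Total wage tax: $1363.15 + $4245.12 = $5608.27

$5608.27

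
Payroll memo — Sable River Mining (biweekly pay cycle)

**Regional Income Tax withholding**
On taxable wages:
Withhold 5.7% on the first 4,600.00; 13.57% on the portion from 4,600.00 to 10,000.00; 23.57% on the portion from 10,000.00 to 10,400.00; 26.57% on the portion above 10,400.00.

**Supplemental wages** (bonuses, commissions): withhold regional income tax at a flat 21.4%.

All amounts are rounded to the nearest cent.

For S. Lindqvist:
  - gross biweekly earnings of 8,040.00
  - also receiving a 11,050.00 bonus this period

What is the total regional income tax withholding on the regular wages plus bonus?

3,093.71

Regional Income Tax: taxable = 8,040.00
  262.20 + 13.57% × (8,040.00 − 4,600.00) = 262.20 + 13.57% × 3,440.00 = 729.01
Supplemental (21.4% flat on bonus): 21.4% × 11,050.00 = 2,364.70
Total regional income tax: 729.01 + 2,364.70 = 3,093.71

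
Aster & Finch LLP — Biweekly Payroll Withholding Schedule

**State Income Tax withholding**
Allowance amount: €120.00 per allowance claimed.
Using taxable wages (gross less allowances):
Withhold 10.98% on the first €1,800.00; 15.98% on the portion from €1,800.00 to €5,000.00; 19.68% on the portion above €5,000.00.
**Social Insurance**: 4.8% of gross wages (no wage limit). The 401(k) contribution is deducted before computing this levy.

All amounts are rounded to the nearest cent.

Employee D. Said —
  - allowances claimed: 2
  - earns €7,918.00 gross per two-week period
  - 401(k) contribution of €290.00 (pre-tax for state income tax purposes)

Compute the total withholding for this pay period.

€1,545.10

State Income Tax: taxable = €7,918.00 − €290.00 − 2×€120.00 = €7,388.00
  €709.00 + 19.68% × (€7,388.00 − €5,000.00) = €709.00 + 19.68% × €2,388.00 = €1,178.96
Social Insurance: 4.8% × €7,628.00 = €366.14
Total: €1,178.96 + €366.14 = €1,545.10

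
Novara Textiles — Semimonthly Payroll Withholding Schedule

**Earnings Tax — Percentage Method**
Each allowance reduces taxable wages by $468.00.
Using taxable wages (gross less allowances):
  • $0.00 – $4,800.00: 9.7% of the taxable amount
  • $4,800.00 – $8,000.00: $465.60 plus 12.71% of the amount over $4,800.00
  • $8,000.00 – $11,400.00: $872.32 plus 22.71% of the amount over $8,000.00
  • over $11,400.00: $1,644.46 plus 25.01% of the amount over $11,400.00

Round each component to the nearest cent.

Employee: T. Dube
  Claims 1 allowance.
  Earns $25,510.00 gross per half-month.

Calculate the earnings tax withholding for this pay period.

$5,056.32

Earnings Tax: taxable = $25,510.00 − 1×$468.00 = $25,042.00
  $1,644.46 + 25.01% × ($25,042.00 − $11,400.00) = $1,644.46 + 25.01% × $13,642.00 = $5,056.32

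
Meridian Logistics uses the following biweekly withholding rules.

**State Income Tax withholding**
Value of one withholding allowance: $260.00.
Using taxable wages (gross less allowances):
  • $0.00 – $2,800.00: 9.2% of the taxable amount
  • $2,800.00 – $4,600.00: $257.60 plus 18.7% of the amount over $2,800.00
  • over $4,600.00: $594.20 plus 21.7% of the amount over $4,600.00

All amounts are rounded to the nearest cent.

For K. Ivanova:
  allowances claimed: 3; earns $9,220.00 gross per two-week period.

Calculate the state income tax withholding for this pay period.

State Income Tax: taxable = $9,220.00 − 3×$260.00 = $8,440.00
  $594.20 + 21.7% × ($8,440.00 − $4,600.00) = $594.20 + 21.7% × $3,840.00 = $1,427.48

$1,427.48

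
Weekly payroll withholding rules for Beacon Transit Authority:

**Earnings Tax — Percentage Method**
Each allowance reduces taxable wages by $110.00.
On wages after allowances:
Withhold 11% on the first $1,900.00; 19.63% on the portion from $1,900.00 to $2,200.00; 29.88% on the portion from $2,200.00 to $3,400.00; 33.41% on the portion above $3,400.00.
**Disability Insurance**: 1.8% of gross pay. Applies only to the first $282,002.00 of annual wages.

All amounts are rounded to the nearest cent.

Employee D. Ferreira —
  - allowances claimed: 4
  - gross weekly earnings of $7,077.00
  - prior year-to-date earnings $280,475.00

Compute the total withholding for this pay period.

$1,735.42

Earnings Tax: taxable = $7,077.00 − 4×$110.00 = $6,637.00
  $626.45 + 33.41% × ($6,637.00 − $3,400.00) = $626.45 + 33.41% × $3,237.00 = $1,707.93
Disability Insurance: cap $282,002.00 − YTD $280,475.00 = $1,527.00 subject; 1.8% × $1,527.00 = $27.49
Total: $1,707.93 + $27.49 = $1,735.42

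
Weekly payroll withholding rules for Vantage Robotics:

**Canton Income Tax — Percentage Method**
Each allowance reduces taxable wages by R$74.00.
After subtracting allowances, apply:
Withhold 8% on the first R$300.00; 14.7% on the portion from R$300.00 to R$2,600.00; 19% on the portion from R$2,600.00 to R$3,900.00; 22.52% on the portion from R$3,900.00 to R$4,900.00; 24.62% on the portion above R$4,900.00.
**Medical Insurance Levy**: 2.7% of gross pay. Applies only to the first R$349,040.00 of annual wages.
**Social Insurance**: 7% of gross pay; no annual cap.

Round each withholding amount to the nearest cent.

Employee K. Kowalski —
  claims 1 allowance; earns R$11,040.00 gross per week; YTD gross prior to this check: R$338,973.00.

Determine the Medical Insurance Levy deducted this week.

R$271.81

Medical Insurance Levy: cap R$349,040.00 − YTD R$338,973.00 = R$10,067.00 subject; 2.7% × R$10,067.00 = R$271.81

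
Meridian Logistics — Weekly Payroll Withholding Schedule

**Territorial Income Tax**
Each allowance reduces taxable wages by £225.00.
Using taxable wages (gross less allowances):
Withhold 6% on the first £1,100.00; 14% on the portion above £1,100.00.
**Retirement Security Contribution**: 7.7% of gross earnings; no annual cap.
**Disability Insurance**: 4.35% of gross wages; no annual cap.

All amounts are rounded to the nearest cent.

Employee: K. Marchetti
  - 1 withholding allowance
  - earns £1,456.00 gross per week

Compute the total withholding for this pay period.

Territorial Income Tax: taxable = £1,456.00 − 1×£225.00 = £1,231.00
  £66.00 + 14% × (£1,231.00 − £1,100.00) = £66.00 + 14% × £131.00 = £84.34
Retirement Security Contribution: 7.7% × £1,456.00 = £112.11
Disability Insurance: 4.35% × £1,456.00 = £63.34
Total: £84.34 + £112.11 + £63.34 = £259.79

£259.79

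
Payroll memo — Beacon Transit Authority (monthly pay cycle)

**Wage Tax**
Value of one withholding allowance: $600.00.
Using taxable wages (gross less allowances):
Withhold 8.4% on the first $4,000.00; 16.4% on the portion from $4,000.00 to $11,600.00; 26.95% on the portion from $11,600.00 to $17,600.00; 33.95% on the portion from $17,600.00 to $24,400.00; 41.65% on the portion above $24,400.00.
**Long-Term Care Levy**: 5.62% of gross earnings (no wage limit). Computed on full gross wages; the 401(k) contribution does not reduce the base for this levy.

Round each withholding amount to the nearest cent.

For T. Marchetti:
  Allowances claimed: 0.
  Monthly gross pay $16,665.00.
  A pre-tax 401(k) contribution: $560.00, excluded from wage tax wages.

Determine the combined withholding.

Wage Tax: taxable = $16,665.00 − $560.00 = $16,105.00
  $1,582.40 + 26.95% × ($16,105.00 − $11,600.00) = $1,582.40 + 26.95% × $4,505.00 = $2,796.50
Long-Term Care Levy: 5.62% × $16,665.00 = $936.57
Total: $2,796.50 + $936.57 = $3,733.07

$3,733.07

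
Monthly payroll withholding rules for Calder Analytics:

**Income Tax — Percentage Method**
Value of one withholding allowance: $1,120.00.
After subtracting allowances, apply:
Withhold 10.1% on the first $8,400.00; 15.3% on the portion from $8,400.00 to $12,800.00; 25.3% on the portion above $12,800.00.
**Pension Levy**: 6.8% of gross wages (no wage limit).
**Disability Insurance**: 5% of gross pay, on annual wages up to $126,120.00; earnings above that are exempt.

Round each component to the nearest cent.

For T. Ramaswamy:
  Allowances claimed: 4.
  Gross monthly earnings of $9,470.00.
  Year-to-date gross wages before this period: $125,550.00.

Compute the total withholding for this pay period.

Income Tax: taxable = $9,470.00 − 4×$1,120.00 = $4,990.00
  10.1% × $4,990.00 = $503.99
Pension Levy: 6.8% × $9,470.00 = $643.96
Disability Insurance: cap $126,120.00 − YTD $125,550.00 = $570.00 subject; 5% × $570.00 = $28.50
Total: $503.99 + $643.96 + $28.50 = $1,176.45

$1,176.45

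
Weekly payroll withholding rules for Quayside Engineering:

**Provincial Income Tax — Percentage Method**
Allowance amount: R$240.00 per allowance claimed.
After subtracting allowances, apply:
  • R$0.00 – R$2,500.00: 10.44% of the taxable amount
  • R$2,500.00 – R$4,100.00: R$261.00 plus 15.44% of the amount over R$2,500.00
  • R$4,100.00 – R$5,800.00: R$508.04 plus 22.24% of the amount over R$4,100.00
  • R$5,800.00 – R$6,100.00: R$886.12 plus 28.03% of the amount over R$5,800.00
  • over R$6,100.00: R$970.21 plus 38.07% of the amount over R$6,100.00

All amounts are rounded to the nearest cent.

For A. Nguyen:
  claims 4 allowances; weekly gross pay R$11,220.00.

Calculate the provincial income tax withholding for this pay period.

Provincial Income Tax: taxable = R$11,220.00 − 4×R$240.00 = R$10,260.00
  R$970.21 + 38.07% × (R$10,260.00 − R$6,100.00) = R$970.21 + 38.07% × R$4,160.00 = R$2,553.92

R$2,553.92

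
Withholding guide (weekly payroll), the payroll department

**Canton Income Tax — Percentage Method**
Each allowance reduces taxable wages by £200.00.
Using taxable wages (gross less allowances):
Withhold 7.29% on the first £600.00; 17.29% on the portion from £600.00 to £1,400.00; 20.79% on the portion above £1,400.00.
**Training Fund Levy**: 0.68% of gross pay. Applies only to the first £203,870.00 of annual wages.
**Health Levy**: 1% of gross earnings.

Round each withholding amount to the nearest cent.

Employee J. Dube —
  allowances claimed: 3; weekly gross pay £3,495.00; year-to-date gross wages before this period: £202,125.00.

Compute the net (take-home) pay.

Canton Income Tax: taxable = £3,495.00 − 3×£200.00 = £2,895.00
  £182.06 + 20.79% × (£2,895.00 − £1,400.00) = £182.06 + 20.79% × £1,495.00 = £492.87
Training Fund Levy: cap £203,870.00 − YTD £202,125.00 = £1,745.00 subject; 0.68% × £1,745.00 = £11.87
Health Levy: 1% × £3,495.00 = £34.95
Total withheld: £492.87 + £11.87 + £34.95 = £539.69
Net pay: £3,495.00 − £539.69 = £2,955.31

£2,955.31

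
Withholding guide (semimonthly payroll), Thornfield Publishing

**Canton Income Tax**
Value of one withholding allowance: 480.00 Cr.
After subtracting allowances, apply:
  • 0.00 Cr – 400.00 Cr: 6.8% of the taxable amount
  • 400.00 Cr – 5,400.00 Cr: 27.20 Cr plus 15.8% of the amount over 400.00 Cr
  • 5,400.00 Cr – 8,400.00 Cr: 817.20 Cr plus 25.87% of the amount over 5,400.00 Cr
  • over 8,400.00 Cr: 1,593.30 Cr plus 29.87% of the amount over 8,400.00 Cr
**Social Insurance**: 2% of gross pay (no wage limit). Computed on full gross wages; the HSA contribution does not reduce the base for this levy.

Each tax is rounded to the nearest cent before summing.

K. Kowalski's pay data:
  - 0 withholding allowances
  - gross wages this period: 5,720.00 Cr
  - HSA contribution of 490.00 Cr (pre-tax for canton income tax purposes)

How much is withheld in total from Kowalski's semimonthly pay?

Canton Income Tax: taxable = 5,720.00 Cr − 490.00 Cr = 5,230.00 Cr
  27.20 Cr + 15.8% × (5,230.00 Cr − 400.00 Cr) = 27.20 Cr + 15.8% × 4,830.00 Cr = 790.34 Cr
Social Insurance: 2% × 5,720.00 Cr = 114.40 Cr
Total: 790.34 Cr + 114.40 Cr = 904.74 Cr

904.74 Cr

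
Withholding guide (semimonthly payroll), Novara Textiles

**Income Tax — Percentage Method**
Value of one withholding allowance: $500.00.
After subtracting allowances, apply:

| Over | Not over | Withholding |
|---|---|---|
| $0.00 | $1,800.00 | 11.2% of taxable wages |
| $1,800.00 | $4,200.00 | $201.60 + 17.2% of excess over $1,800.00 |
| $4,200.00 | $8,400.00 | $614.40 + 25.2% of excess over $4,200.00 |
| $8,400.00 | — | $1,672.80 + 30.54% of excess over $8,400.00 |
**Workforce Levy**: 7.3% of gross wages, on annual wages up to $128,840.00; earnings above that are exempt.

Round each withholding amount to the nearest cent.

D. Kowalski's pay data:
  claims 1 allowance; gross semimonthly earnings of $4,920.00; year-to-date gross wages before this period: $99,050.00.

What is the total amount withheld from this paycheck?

$1,029.00

Income Tax: taxable = $4,920.00 − 1×$500.00 = $4,420.00
  $614.40 + 25.2% × ($4,420.00 − $4,200.00) = $614.40 + 25.2% × $220.00 = $669.84
Workforce Levy: 7.3% × $4,920.00 = $359.16
Total: $669.84 + $359.16 = $1,029.00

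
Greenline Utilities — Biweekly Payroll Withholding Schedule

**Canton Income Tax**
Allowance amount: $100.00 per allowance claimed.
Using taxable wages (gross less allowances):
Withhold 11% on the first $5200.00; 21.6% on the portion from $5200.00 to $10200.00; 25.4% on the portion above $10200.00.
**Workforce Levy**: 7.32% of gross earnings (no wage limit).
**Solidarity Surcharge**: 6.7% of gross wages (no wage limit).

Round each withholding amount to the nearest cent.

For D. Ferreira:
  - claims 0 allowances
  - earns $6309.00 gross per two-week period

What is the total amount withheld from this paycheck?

$1696.06

Canton Income Tax: taxable = $6309.00
  $572.00 + 21.6% × ($6309.00 − $5200.00) = $572.00 + 21.6% × $1109.00 = $811.54
Workforce Levy: 7.32% × $6309.00 = $461.82
Solidarity Surcharge: 6.7% × $6309.00 = $422.70
Total: $811.54 + $461.82 + $422.70 = $1696.06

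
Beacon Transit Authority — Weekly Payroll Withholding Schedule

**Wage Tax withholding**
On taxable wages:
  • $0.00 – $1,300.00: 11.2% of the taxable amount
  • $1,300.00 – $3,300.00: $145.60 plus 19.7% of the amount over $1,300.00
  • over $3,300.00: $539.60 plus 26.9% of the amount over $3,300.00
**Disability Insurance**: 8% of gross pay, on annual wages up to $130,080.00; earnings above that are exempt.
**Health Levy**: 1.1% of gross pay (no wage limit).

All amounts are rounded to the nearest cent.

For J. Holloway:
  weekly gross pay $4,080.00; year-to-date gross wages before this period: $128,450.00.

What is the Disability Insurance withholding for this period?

$130.40

Disability Insurance: cap $130,080.00 − YTD $128,450.00 = $1,630.00 subject; 8% × $1,630.00 = $130.40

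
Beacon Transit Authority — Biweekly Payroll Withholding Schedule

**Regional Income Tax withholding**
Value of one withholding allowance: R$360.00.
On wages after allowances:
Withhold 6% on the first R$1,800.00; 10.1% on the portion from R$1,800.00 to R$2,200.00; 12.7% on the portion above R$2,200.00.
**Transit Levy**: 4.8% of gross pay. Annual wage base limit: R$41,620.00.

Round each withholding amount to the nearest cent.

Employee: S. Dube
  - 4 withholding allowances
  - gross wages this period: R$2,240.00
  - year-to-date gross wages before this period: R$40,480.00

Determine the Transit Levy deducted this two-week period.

R$54.72

Transit Levy: cap R$41,620.00 − YTD R$40,480.00 = R$1,140.00 subject; 4.8% × R$1,140.00 = R$54.72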